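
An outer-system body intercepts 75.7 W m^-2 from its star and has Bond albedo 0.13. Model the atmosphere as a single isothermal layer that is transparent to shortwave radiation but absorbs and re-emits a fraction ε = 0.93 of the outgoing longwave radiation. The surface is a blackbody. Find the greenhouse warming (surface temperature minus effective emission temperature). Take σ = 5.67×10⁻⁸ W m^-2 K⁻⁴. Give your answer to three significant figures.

22.1 K

Effective emission temperature (TOA balance): σT_e⁴ = S(1−α)/4 = 16.46 W m^-2 → T_e = 130.5 K.
The surface balance (absorbed SW + ε·downward IR = σT_s⁴) with T_a⁴ = T_s⁴/2 reduces to T_s = T_e·[2/(2−ε)]^¼ = 152.6 K.
The atmosphere warms the surface by 22.10 K.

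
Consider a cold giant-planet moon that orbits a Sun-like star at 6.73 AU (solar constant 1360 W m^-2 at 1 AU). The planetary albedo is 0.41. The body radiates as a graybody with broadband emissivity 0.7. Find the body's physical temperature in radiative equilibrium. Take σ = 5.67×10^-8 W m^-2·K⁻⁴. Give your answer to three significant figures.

By the inverse-square law, S = 1360/6.73² = 30.03 W m^-2.
Absorbed flux (global mean): S(1−α)/4 = 30.03·0.59/4 = 4.429 W m^-2.
Equating to εσT⁴ with ε = 0.7: T = (4.429/0.7σ)^(1/4) = 102.8 K.

103 K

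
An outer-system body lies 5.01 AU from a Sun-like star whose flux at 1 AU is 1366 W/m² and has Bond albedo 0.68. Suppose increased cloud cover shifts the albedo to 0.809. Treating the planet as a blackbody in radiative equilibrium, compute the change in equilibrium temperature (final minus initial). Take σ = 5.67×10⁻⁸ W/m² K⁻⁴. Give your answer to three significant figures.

By the inverse-square law, S = 1366/5.01² = 54.42 W/m².
Before: T₁ = [54.42·0.32/(4σ)]^(1/4) = 93.61 K.
Final:   T₂ = [S(1−0.809)/(4σ)]^(1/4) = 82.28 K.
Change: 82.28 − 93.61 = -11.33 K.

-11.3 K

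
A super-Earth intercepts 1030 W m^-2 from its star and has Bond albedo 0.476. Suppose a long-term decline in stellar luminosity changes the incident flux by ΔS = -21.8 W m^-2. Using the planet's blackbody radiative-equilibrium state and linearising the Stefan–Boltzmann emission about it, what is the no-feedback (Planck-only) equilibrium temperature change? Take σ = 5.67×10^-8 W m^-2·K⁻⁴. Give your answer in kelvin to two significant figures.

-1.2 K

Unperturbed T_e = [1030·(1−0.476)/(4σ)]^¼ = 220.9 K.
Only a fraction (1−α) is absorbed and it's spread over 4πR², so ΔF = (1−α)ΔS/4 = -2.856 W m^-2.
Planck response: λ_P = 4σT_e³ = 4·5.67×10⁻⁸·(220.9)³ = 2.444 W m^-2/K.
So ΔT₀ = -2.856/2.444 = -1.17 K.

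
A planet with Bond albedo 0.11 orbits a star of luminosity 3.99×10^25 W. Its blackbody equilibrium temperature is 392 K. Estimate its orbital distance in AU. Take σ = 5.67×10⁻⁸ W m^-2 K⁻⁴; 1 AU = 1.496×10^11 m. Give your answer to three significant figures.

0.154 AU

Required flux: S = 4σT⁴/(1−α) = 6017 W m^-2.
S = L/(4πd²) → d = √(L/4πS) = √(3.99×10^25/(4π·6017)) = 2.297×10^10 m = 0.1536 AU.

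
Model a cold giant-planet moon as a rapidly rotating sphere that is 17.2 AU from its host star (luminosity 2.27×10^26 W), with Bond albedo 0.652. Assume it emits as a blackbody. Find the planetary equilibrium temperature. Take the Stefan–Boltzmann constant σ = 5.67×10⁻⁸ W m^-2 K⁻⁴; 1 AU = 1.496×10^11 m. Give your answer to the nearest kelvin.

45 K

d = 17.2 × 1.496×10^11 m = 2.573×10^12 m.
Flux at the orbit: S = L/(4πd²) = 2.27×10^26/(4π·(2.57×10^12)²) = 2.728 W m^-2.
The planet absorbs (1−α)S over its disc πR² and re-emits over 4πR², so the mean absorbed flux is (1−0.652)·2.728/4 = 0.2374 W m^-2.
In equilibrium σT⁴ equals this, so T = 45.23 K.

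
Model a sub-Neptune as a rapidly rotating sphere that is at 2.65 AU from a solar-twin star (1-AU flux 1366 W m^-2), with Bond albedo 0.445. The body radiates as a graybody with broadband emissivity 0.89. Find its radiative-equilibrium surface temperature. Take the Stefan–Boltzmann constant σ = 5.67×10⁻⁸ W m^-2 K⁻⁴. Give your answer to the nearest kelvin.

152 K

Flux at the orbit: S = 1366/(2.65)² = 194.5 W m^-2.
Averaging over the sphere, the absorbed flux is S(1−α)/4 = 26.99 W m^-2.
Radiative balance εσT⁴ = 26.99 gives T = [26.99/(0.89·σ)]^(1/4) = 152.1 K.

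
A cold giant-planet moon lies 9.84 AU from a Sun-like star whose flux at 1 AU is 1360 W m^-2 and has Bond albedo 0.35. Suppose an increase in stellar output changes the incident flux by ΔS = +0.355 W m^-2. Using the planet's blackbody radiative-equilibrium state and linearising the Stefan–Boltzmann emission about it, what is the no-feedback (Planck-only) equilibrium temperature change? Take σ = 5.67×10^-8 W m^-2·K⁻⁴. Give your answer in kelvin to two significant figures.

Flux at the orbit: S = 1360/(9.84)² = 14.05 W m^-2.
Unperturbed T_e = [14.05·(1−0.35)/(4σ)]^¼ = 79.65 K.
ΔF = Δ[S(1−α)]/4 = (1−0.35)·+0.355/4 = 0.05769 W m^-2.
The Planck feedback parameter is 4σT_e³ = 0.1146 W m^-2/K.
ΔT₀ = ΔF/λ_P = 0.05769/0.1146 = 0.503 K.

0.50 K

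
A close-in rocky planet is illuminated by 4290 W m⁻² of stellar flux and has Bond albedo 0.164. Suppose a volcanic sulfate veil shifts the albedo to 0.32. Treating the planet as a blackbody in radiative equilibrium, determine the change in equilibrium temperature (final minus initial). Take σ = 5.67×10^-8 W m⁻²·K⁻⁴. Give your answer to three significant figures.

Before: T₁ = [4290·0.836/(4σ)]^(1/4) = 354.6 K.
With α = 0.32, T₂ = 336.8 K.
ΔT = T₂ − T₁ = -17.85 K.

-17.8 kelvin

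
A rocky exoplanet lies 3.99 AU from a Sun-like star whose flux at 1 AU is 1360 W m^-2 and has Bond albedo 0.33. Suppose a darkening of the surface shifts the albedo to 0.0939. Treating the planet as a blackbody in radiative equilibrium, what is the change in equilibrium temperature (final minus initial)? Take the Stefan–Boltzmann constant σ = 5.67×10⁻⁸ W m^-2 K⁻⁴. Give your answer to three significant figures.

9.88 kelvin

Irradiance scales as 1/d², so S = 1360 W m^-2 × (1/3.99)² = 85.43 W m^-2.
Before: T₁ = [85.43·0.67/(4σ)]^(1/4) = 126.0 K.
After:  T₂ = [85.43·0.906/(4σ)]^(1/4) = 135.9 K.
ΔT = T₂ − T₁ = 9.880 K.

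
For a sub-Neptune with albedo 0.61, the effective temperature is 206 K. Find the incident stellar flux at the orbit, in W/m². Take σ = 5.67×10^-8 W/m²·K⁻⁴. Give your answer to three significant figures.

Invert the energy balance for S: S = 4σT⁴/(1−α).
The emitted flux is σT⁴ = 102.1 W/m².
So S = 4×102.1/(1−0.61) = 1047 W/m².

1050 W/m²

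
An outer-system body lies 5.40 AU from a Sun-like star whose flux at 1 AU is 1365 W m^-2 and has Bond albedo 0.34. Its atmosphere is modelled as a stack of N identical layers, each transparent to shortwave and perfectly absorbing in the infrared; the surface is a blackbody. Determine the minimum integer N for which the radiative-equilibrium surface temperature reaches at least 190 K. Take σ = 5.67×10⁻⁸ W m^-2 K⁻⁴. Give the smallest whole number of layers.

9

Flux at the orbit: S = 1365/(5.40)² = 46.81 W m^-2.
Top-of-atmosphere balance: σT_e⁴ = S(1−α)/4 = 7.724 W m^-2 → T_e = 108.0 K.
Since T_s⁴ = (N+1)T_e⁴, we need N ≥ (T_s/T_e)⁴ − 1 = 8.567.
Rounding up, N = 9.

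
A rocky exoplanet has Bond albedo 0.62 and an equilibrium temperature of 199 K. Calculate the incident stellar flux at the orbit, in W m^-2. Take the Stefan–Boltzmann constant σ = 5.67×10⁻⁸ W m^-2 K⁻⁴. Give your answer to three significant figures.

936 W m^-2

From S(1−α)/4 = σT⁴: S = 4σT⁴/(1−α).
σT⁴ = 5.67×10⁻⁸·(199)⁴ = 88.92 W m^-2.
So S = 4×88.92/(1−0.62) = 936.0 W m^-2.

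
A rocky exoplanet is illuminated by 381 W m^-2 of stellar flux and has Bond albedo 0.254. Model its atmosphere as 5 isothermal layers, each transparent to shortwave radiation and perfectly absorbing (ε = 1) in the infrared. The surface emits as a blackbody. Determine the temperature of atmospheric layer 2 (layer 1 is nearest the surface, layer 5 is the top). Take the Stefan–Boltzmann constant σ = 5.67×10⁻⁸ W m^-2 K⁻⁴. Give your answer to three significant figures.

OLR = S(1−α)/4 = 71.06 W m^-2; the top layer radiates at T_e = 188.2 K.
Each opaque layer satisfies 2T_j⁴ = T_{j−1}⁴ + T_{j+1}⁴, giving T_k⁴ = (N+1−k)T_e⁴.
With k = 2: T_2 = (5+1−2)^¼·188.2 K = 266.1 K.

266 kelvin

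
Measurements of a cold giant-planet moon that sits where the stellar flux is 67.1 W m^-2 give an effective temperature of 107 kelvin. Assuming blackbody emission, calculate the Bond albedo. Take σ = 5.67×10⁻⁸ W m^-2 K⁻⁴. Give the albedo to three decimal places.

Energy balance: S(1−α)/4 = σT⁴, so 1−α = 4σT⁴/S.
σT⁴ = 7.432 W m^-2, so 4σT⁴ = 29.73 W m^-2.
Hence α = 1 − 29.73/67.10 = 0.5569.

0.557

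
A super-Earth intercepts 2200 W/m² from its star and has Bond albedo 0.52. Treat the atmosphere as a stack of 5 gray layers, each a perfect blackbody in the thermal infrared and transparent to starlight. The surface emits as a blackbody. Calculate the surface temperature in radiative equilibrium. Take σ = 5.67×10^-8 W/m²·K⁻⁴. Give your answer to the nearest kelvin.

The effective emission temperature is T_e = [S(1−α)/(4σ)]^¼ = 261.2 K.
With N = 5 opaque layers, T_s = (N+1)^(1/4)·T_e = 6^(1/4)·261.2 = 408.8 K.

409 K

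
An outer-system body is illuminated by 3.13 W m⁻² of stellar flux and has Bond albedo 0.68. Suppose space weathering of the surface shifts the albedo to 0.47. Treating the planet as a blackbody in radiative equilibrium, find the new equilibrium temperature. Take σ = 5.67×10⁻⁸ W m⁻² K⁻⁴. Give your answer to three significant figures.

52.0 K

T₂ = [S(1−α₂)/(4σ)]^(1/4) = [3.130·0.53/(4σ)]^(1/4) = 52.00 K.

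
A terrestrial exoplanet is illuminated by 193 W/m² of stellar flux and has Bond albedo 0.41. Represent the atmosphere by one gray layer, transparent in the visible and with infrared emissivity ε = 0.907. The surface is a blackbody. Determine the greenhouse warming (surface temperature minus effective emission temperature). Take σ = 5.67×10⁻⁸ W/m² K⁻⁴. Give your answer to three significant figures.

At the top of the atmosphere, σT_e⁴ = S(1−α)/4 = 28.47 W/m², giving T_e = 149.7 K.
The surface balance (absorbed SW + ε·downward IR = σT_s⁴) with T_a⁴ = T_s⁴/2 reduces to T_s = T_e·[2/(2−ε)]^¼ = 174.1 K.
Greenhouse warming: T_s − T_e = 24.41 K.

24.4 kelvin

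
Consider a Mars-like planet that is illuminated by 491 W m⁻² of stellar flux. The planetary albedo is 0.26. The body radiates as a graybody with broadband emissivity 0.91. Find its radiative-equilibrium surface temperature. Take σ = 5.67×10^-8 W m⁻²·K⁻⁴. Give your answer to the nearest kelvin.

205 kelvin

Absorbed flux (global mean): S(1−α)/4 = 491.0·0.74/4 = 90.83 W m⁻².
Equating to εσT⁴ with ε = 0.91: T = (90.83/0.91σ)^(1/4) = 204.8 K.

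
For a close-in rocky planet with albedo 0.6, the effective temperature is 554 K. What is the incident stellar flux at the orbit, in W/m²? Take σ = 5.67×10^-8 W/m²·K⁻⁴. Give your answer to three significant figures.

53400 W/m²

From S(1−α)/4 = σT⁴: S = 4σT⁴/(1−α).
The emitted flux is σT⁴ = 5341 W/m².
S = 4·5341/0.4 = 53410 W/m².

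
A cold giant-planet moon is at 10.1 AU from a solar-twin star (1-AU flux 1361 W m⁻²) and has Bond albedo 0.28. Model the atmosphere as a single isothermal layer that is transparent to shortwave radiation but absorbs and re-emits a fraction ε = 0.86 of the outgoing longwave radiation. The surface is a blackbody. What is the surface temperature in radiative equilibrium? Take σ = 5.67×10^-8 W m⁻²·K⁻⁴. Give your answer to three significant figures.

92.8 kelvin

By the inverse-square law, S = 1361/10.1² = 13.34 W m⁻².
Effective emission temperature (TOA balance): σT_e⁴ = S(1−α)/4 = 2.402 W m⁻² → T_e = 80.67 K.
For a single slab of emissivity ε, T_s⁴ = 2T_e⁴/(2−ε); thus T_s = 80.67·(1.754)^(1/4) = 92.84 K.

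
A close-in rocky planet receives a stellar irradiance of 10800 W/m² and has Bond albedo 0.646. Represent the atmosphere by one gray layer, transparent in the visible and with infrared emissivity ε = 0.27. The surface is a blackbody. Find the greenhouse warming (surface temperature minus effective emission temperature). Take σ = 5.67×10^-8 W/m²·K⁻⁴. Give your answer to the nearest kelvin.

At the top of the atmosphere, σT_e⁴ = S(1−α)/4 = 955.8 W/m², giving T_e = 360.3 K.
The surface balance (absorbed SW + ε·downward IR = σT_s⁴) with T_a⁴ = T_s⁴/2 reduces to T_s = T_e·[2/(2−ε)]^¼ = 373.6 K.
T_s − T_e = 373.6 − 360.3 = 13.30 K.

13 K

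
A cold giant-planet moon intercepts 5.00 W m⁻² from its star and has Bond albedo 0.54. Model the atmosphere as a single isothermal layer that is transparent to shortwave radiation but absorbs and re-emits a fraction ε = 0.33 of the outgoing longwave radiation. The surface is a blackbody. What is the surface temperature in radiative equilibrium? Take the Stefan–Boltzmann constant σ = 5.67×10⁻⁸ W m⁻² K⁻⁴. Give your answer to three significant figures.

The planet radiates to space at T_e = [S(1−α)/(4σ)]^(1/4) = 56.43 K.
Surface balance with a leaky layer gives σT_s⁴ = σT_e⁴·2/(2−ε), so T_s = T_e·[2/(2−0.33)]^(1/4) = 59.03 K.

59.0 K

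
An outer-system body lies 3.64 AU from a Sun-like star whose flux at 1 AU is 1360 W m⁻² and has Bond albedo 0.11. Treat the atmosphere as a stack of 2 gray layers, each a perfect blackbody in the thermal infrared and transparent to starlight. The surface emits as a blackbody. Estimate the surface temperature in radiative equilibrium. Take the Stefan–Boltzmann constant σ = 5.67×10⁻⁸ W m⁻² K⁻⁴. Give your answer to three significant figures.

Irradiance scales as 1/d², so S = 1360 W m⁻² × (1/3.64)² = 102.6 W m⁻².
The effective emission temperature is T_e = [S(1−α)/(4σ)]^¼ = 141.7 K.
Layer-by-layer balance gives σT_s⁴ = (N+1)σT_e⁴, so T_s = 3^¼·141.7 = 186.4 K.

186 K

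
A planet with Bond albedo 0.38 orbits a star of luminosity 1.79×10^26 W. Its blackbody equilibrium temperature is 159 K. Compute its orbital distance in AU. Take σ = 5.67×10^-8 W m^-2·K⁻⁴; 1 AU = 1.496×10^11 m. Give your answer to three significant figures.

The flux needed for this T is 4σT⁴/(1−0.38) = 233.8 W m^-2.
Then d = [L/(4πS)]^(1/2) = 2.468×10^11 m, i.e. 1.650 AU.

1.65 AU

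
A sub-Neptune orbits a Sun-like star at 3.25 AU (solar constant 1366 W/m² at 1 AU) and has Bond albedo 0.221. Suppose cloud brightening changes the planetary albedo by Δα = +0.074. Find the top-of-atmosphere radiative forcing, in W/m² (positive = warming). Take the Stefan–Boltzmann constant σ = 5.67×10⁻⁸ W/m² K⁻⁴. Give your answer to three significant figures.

-2.39 W/m²

By the inverse-square law, S = 1366/3.25² = 129.3 W/m².
TOA radiative forcing: ΔF = −S·Δα/4 = −129.3·(+0.074)/4 = -2.393 W/m².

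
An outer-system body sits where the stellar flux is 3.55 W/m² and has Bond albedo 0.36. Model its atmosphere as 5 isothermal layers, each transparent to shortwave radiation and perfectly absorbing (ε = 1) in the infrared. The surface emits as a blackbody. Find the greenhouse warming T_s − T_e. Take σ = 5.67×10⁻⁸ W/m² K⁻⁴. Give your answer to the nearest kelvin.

32 K

The effective emission temperature is T_e = [S(1−α)/(4σ)]^¼ = 56.26 K.
T_s = (N+1)^(1/4)·T_e = 88.05 K.
So the greenhouse effect raises the surface by 88.05 − 56.26 = 31.79 K.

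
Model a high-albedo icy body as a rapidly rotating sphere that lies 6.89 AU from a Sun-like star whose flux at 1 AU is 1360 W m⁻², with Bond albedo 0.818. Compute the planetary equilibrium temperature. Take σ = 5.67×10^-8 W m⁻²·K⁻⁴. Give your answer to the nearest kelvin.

69 K

Flux at the orbit: S = 1360/(6.89)² = 28.65 W m⁻².
Absorbed flux (global mean): S(1−α)/4 = 28.65·0.182/4 = 1.304 W m⁻².
Balancing against σT⁴: T = (1.304/5.67×10⁻⁸)^(1/4) = 69.24 K.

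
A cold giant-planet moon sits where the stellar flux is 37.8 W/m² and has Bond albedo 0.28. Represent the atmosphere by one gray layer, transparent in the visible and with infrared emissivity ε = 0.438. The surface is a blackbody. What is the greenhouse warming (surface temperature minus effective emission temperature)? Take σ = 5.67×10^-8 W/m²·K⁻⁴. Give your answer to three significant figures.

The planet radiates to space at T_e = [S(1−α)/(4σ)]^(1/4) = 104.7 K.
Surface balance with a leaky layer gives σT_s⁴ = σT_e⁴·2/(2−ε), so T_s = T_e·[2/(2−0.438)]^(1/4) = 111.3 K.
T_s − T_e = 111.3 − 104.7 = 6.672 K.

6.67 kelvin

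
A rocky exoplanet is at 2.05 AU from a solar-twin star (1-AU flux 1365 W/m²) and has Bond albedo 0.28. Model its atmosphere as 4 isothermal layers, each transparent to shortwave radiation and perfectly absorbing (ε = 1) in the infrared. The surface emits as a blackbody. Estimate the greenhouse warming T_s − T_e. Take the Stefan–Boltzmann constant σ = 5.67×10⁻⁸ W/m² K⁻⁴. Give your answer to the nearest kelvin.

Flux at the orbit: S = 1365/(2.05)² = 324.8 W/m².
Top-of-atmosphere balance: σT_e⁴ = S(1−α)/4 = 58.47 W/m² → T_e = 179.2 K.
Surface: T_s = (5)^¼·T_e = 268.0 K.
So the greenhouse effect raises the surface by 268.0 − 179.2 = 88.76 K.

89 kelvin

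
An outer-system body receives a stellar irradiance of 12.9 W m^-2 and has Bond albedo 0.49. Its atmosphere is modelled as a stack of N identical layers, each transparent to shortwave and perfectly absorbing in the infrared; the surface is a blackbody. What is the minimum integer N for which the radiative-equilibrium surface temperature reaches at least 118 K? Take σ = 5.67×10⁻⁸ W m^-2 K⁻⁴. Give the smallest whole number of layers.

OLR = S(1−α)/4 = 1.645 W m^-2; the top layer radiates at T_e = 73.39 K.
T_s = (N+1)^(1/4)·T_e ≥ 118 K requires N+1 ≥ (T_s/T_e)⁴ = (118/73.39)⁴ = 6.684.
Rounding up, N = 6.

6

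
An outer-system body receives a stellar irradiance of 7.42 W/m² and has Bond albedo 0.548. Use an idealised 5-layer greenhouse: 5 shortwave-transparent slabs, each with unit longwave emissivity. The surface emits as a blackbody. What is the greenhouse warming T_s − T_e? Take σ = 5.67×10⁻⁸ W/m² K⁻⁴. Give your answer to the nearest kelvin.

35 K

The effective emission temperature is T_e = [S(1−α)/(4σ)]^¼ = 62.01 K.
Surface: T_s = (6)^¼·T_e = 97.05 K.
So the greenhouse effect raises the surface by 97.05 − 62.01 = 35.04 K.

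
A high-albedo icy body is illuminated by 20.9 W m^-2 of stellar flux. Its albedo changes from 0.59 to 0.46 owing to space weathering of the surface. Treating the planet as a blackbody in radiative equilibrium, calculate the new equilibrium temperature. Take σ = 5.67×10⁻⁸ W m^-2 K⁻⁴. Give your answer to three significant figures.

84.0 kelvin

T₂ = [S(1−α₂)/(4σ)]^(1/4) = [20.90·0.54/(4σ)]^(1/4) = 83.99 K.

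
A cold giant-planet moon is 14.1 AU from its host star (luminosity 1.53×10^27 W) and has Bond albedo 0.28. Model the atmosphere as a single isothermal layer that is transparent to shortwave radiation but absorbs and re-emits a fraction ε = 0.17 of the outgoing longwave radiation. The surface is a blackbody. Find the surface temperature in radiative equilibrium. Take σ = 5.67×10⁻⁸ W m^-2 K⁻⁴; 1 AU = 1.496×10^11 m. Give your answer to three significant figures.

98.7 K

Orbital distance: d = 14.1 AU = 2.109×10^12 m.
Flux at the orbit: S = L/(4πd²) = 1.53×10^27/(4π·(2.11×10^12)²) = 27.36 W m^-2.
The planet radiates to space at T_e = [S(1−α)/(4σ)]^(1/4) = 96.54 K.
The surface balance (absorbed SW + ε·downward IR = σT_s⁴) with T_a⁴ = T_s⁴/2 reduces to T_s = T_e·[2/(2−ε)]^¼ = 98.71 K.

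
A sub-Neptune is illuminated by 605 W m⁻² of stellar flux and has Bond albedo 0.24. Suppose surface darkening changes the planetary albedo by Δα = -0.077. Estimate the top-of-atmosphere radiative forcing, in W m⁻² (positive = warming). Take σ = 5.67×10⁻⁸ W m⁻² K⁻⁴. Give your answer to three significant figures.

TOA radiative forcing: ΔF = −S·Δα/4 = −605.0·(-0.077)/4 = 11.65 W m⁻².

11.6 W m⁻²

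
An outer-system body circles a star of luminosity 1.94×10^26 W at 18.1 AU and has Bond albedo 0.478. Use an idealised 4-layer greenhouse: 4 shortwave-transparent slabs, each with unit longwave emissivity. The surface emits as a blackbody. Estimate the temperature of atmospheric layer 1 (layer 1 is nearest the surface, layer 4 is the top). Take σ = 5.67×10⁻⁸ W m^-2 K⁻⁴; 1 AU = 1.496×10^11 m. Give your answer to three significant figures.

66.4 kelvin

Orbital distance: d = 18.1 AU = 2.708×10^12 m.
Spreading L over a sphere of radius d: S = 1.94×10^26/(4π·2.71×10^12²) = 2.106 W m^-2.
Top-of-atmosphere balance: σT_e⁴ = S(1−α)/4 = 0.2748 W m^-2 → T_e = 46.92 K.
In the N-layer model, layer k (counted from the surface) has T_k = (N+1−k)^(1/4)·T_e.
With k = 1: T_1 = (4+1−1)^¼·46.92 K = 66.35 K.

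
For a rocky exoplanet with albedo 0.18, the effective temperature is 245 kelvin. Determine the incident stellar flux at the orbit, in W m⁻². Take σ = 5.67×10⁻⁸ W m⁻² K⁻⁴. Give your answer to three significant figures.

From S(1−α)/4 = σT⁴: S = 4σT⁴/(1−α).
σT⁴ = 5.67×10⁻⁸·(245)⁴ = 204.3 W m⁻².
So S = 4×204.3/(1−0.18) = 996.5 W m⁻².

997 W m⁻²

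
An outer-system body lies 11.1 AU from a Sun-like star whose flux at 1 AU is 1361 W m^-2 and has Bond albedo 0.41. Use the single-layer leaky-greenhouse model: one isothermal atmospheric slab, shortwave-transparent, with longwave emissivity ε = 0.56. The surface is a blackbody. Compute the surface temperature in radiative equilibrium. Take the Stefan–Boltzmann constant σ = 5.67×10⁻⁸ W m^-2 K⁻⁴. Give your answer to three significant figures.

79.5 K

Flux at the orbit: S = 1361/(11.1)² = 11.05 W m^-2.
Effective emission temperature (TOA balance): σT_e⁴ = S(1−α)/4 = 1.629 W m^-2 → T_e = 73.22 K.
Surface balance with a leaky layer gives σT_s⁴ = σT_e⁴·2/(2−ε), so T_s = T_e·[2/(2−0.56)]^(1/4) = 79.48 K.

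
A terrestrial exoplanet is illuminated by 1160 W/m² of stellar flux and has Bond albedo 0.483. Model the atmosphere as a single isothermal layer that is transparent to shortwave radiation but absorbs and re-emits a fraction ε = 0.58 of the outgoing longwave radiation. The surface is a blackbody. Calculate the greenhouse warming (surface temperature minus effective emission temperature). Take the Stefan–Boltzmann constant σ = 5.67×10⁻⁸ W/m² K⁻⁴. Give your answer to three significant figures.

20.3 K

At the top of the atmosphere, σT_e⁴ = S(1−α)/4 = 149.9 W/m², giving T_e = 226.8 K.
The surface balance (absorbed SW + ε·downward IR = σT_s⁴) with T_a⁴ = T_s⁴/2 reduces to T_s = T_e·[2/(2−ε)]^¼ = 247.0 K.
Greenhouse warming: T_s − T_e = 20.27 K.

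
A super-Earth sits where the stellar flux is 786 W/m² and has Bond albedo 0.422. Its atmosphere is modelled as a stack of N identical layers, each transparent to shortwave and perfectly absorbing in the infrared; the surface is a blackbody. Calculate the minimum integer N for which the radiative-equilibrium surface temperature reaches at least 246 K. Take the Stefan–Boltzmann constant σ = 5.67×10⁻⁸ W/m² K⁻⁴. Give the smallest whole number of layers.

Top-of-atmosphere balance: σT_e⁴ = S(1−α)/4 = 113.6 W/m² → T_e = 211.6 K.
Since T_s⁴ = (N+1)T_e⁴, we need N ≥ (T_s/T_e)⁴ − 1 = 0.828.
The minimum whole number is N = 1.

1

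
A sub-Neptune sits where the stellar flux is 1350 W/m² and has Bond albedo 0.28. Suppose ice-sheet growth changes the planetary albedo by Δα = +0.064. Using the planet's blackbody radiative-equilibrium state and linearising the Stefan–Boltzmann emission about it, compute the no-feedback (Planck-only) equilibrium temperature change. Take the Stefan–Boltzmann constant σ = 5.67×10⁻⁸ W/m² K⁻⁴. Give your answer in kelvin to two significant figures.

-5.7 kelvin

The baseline emission temperature is T_e = 255.9 K.
ΔF = −(S/4)Δα = −(1350/4)×(+0.064) = -21.60 W/m².
Linearising σT⁴ gives d(σT⁴)/dT = 4σT_e³ = 3.799 W/m² per K.
So ΔT₀ = -21.60/3.799 = -5.69 K.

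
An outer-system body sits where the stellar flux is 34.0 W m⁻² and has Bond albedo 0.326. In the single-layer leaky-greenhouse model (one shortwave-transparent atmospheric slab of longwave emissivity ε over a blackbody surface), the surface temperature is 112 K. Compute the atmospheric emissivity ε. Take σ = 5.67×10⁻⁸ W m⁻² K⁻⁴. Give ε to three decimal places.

TOA balance gives T_e = 100.3 K.
T_s⁴ = T_e⁴·2/(2−ε) → ε = 2 − 2(T_e/T_s)⁴ = 2 − 2·(100.3/112)⁴ = 0.7157.

0.716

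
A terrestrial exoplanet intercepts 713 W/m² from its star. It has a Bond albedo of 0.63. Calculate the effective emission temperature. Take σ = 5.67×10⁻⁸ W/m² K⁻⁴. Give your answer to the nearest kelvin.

Absorbed flux (global mean): S(1−α)/4 = 713.0·0.37/4 = 65.95 W/m².
Set σT⁴ = 65.95 → T = (65.95/σ)^(1/4) = 184.7 K.

185 K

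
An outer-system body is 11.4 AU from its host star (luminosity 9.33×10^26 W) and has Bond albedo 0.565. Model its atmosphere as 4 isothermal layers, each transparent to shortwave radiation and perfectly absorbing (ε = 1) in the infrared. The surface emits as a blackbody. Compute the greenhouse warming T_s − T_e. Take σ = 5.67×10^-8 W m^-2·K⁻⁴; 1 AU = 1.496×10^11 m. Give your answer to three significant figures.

Orbital distance: d = 11.4 AU = 1.705×10^12 m.
S = L/(4πd²) = 25.53 W m^-2.
The effective emission temperature is T_e = [S(1−α)/(4σ)]^¼ = 83.65 K.
Surface: T_s = (5)^¼·T_e = 125.1 K.
Warming: T_s − T_e = 41.44 K.

41.4 K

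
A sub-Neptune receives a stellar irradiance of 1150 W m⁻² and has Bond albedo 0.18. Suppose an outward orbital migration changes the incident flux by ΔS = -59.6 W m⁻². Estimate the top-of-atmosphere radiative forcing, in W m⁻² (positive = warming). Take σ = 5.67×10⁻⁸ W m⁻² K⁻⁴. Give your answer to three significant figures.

-12.2 W m⁻²

Only a fraction (1−α) is absorbed and it's spread over 4πR², so ΔF = (1−α)ΔS/4 = -12.22 W m⁻².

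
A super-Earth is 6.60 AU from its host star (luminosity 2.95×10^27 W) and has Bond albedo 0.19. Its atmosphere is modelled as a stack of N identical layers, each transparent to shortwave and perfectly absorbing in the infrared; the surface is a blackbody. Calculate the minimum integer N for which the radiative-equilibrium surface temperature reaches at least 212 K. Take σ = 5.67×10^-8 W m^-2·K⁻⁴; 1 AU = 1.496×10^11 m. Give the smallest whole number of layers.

2

Orbital distance: d = 6.60 AU = 9.874×10^11 m.
S = L/(4πd²) = 240.8 W m^-2.
OLR = S(1−α)/4 = 48.76 W m^-2; the top layer radiates at T_e = 171.2 K.
T_s = (N+1)^(1/4)·T_e ≥ 212 K requires N+1 ≥ (T_s/T_e)⁴ = (212/171.2)⁴ = 2.349.
So N ≥ 1.349; the smallest integer is N = 2.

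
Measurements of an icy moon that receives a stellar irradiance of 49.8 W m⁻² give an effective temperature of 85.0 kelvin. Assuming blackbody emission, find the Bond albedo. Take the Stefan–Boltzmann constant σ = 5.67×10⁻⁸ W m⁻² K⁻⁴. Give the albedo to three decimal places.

From σT⁴ = S(1−α)/4 we invert for α: 1−α = 4σT⁴/S.
4σT⁴ = 4·5.67×10⁻⁸·(85.0)⁴ = 11.84 W m⁻².
1−α = 11.84/49.80 = 0.2377, so α = 0.7623.

0.762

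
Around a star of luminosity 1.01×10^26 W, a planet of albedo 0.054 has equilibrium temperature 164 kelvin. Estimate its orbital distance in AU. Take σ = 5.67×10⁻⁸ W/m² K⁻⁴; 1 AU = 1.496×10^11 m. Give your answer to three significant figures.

1.44 AU

Energy balance gives S = 4σT⁴/(1−α) = 173.4 W/m².
S = L/(4πd²) → d = √(L/4πS) = √(1.01×10^26/(4π·173.4)) = 2.153×10^11 m = 1.439 AU.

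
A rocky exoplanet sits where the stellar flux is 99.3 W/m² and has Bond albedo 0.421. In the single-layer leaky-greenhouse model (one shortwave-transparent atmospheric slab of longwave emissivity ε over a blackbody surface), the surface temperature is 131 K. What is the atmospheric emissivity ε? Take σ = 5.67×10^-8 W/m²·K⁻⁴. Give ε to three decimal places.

0.278

Effective temperature: T_e = [S(1−α)/(4σ)]^(1/4) = 126.2 K.
Inverting T_s⁴ = 2T_e⁴/(2−ε): (T_e/T_s)⁴ = 0.8608, so ε = 2(1 − 0.8608) = 0.2784.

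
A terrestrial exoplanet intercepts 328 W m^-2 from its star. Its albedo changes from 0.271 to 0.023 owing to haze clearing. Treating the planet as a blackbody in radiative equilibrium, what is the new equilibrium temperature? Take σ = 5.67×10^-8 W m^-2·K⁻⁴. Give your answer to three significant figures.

New equilibrium: T₂ = [(1−0.023)·328.0/(4σ)]^(1/4) = 193.9 K.

194 K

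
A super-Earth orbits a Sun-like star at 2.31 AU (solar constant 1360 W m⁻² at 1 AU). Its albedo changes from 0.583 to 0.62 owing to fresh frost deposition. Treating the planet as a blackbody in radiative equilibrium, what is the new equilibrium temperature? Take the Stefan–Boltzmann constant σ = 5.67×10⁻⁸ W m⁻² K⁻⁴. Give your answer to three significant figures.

Irradiance scales as 1/d², so S = 1360 W m⁻² × (1/2.31)² = 254.9 W m⁻².
With the new albedo, S(1−α₂)/4 = 24.21 W m⁻², so T₂ = 143.8 K.

144 K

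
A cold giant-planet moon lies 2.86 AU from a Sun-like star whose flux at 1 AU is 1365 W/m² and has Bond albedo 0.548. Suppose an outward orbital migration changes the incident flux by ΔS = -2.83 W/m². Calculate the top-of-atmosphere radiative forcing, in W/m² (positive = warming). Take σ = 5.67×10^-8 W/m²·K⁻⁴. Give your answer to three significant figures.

-0.320 W/m²

By the inverse-square law, S = 1365/2.86² = 166.9 W/m².
ΔF = Δ[S(1−α)]/4 = (1−0.548)·-2.83/4 = -0.3198 W/m².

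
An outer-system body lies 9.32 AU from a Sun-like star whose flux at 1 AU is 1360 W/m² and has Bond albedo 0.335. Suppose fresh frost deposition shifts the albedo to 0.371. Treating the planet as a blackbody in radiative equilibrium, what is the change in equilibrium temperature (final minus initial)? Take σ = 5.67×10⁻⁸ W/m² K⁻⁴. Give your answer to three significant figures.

Flux at the orbit: S = 1360/(9.32)² = 15.66 W/m².
Before: T₁ = [15.66·0.665/(4σ)]^(1/4) = 82.31 K.
After:  T₂ = [15.66·0.629/(4σ)]^(1/4) = 81.18 K.
ΔT = T₂ − T₁ = -1.137 K.

-1.14 K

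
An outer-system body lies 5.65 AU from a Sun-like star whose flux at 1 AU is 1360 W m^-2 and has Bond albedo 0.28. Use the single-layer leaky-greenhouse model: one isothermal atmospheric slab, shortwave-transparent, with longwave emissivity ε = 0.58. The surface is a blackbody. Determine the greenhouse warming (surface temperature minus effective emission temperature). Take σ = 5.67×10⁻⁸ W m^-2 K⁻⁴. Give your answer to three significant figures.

Irradiance scales as 1/d², so S = 1360 W m^-2 × (1/5.65)² = 42.60 W m^-2.
Effective emission temperature (TOA balance): σT_e⁴ = S(1−α)/4 = 7.669 W m^-2 → T_e = 107.8 K.
The surface balance (absorbed SW + ε·downward IR = σT_s⁴) with T_a⁴ = T_s⁴/2 reduces to T_s = T_e·[2/(2−ε)]^¼ = 117.5 K.
The atmosphere warms the surface by 9.640 K.

9.64 K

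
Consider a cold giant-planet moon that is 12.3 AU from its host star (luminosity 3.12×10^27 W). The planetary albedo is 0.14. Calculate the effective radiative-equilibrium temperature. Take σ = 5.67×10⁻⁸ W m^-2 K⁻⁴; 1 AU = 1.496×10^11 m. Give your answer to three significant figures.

129 K

d = 12.3 × 1.496×10^11 m = 1.840×10^12 m.
Flux at the orbit: S = L/(4πd²) = 3.12×10^27/(4π·(1.84×10^12)²) = 73.33 W m^-2.
Absorbed flux (global mean): S(1−α)/4 = 73.33·0.86/4 = 15.77 W m^-2.
Set σT⁴ = 15.77 → T = (15.77/σ)^(1/4) = 129.1 K.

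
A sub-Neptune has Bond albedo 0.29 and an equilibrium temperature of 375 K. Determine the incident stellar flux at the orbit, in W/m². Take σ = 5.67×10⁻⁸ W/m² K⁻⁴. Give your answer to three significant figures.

6320 W/m²

Invert the energy balance for S: S = 4σT⁴/(1−α).
σT⁴ = 5.67×10⁻⁸·(375)⁴ = 1121 W/m².
So S = 4×1121/(1−0.29) = 6317 W/m².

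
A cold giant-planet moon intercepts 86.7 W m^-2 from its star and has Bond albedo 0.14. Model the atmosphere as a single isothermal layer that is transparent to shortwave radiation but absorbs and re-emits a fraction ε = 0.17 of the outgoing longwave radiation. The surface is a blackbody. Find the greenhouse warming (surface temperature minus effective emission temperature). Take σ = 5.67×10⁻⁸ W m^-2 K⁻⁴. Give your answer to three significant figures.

The planet radiates to space at T_e = [S(1−α)/(4σ)]^(1/4) = 134.7 K.
The surface balance (absorbed SW + ε·downward IR = σT_s⁴) with T_a⁴ = T_s⁴/2 reduces to T_s = T_e·[2/(2−ε)]^¼ = 137.7 K.
Greenhouse warming: T_s − T_e = 3.024 K.

3.02 kelvin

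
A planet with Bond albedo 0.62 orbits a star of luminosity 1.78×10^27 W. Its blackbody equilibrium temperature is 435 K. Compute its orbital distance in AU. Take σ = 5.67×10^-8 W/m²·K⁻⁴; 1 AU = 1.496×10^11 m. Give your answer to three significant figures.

0.544 AU

The flux needed for this T is 4σT⁴/(1−0.62) = 21370 W/m².
From L = 4πd²S, d = √(1.78×10^27/(4π·21370)) = 8.141×10^10 m = 0.5442 AU.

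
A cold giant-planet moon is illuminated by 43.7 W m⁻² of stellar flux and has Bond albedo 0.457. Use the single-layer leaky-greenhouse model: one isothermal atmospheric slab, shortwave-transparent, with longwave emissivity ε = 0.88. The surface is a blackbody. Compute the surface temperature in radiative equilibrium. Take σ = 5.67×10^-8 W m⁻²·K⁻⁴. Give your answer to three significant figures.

117 K

The planet radiates to space at T_e = [S(1−α)/(4σ)]^(1/4) = 101.1 K.
For a single slab of emissivity ε, T_s⁴ = 2T_e⁴/(2−ε); thus T_s = 101.1·(1.786)^(1/4) = 116.9 K.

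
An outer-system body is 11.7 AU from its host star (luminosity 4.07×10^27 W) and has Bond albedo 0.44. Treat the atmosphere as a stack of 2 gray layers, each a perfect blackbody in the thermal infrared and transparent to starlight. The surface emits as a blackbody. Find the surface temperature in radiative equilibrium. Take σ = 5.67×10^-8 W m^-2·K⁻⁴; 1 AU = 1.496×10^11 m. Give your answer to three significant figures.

167 K

d = 11.7 × 1.496×10^11 m = 1.750×10^12 m.
Spreading L over a sphere of radius d: S = 4.07×10^27/(4π·1.75×10^12²) = 105.7 W m^-2.
Top-of-atmosphere balance: σT_e⁴ = S(1−α)/4 = 14.80 W m^-2 → T_e = 127.1 K.
Layer-by-layer balance gives σT_s⁴ = (N+1)σT_e⁴, so T_s = 3^¼·127.1 = 167.3 K.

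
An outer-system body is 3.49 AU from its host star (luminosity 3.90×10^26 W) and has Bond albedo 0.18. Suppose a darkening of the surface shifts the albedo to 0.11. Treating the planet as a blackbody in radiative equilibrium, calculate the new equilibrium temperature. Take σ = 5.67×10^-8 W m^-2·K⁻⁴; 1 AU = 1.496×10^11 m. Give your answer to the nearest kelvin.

145 K

d = 3.49 × 1.496×10^11 m = 5.221×10^11 m.
S = L/(4πd²) = 113.9 W m^-2.
T₂ = [S(1−α₂)/(4σ)]^(1/4) = [113.9·0.89/(4σ)]^(1/4) = 145.4 K.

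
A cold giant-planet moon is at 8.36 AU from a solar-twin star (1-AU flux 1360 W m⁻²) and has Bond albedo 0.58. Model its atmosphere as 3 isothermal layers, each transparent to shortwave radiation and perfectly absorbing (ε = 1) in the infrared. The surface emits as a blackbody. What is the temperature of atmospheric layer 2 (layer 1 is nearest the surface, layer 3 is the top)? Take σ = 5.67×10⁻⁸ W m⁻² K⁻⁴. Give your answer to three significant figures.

92.1 K

Irradiance scales as 1/d², so S = 1360 W m⁻² × (1/8.36)² = 19.46 W m⁻².
OLR = S(1−α)/4 = 2.043 W m⁻²; the top layer radiates at T_e = 77.48 K.
In the N-layer model, layer k (counted from the surface) has T_k = (N+1−k)^(1/4)·T_e.
With k = 2: T_2 = (3+1−2)^¼·77.48 K = 92.14 K.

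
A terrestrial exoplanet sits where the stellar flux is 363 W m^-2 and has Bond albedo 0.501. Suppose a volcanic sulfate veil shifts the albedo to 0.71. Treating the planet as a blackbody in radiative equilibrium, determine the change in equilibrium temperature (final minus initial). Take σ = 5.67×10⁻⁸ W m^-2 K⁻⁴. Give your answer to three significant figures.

Before: T₁ = [363.0·0.499/(4σ)]^(1/4) = 168.1 K.
Final:   T₂ = [S(1−0.71)/(4σ)]^(1/4) = 146.8 K.
Change: 146.8 − 168.1 = -21.33 K.

-21.3 kelvin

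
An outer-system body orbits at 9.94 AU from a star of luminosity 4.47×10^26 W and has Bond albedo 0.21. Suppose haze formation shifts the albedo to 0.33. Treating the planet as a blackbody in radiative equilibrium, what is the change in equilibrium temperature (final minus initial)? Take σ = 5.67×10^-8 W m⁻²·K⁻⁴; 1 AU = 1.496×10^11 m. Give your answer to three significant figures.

-3.49 K

d = 9.94 × 1.496×10^11 m = 1.487×10^12 m.
Flux at the orbit: S = L/(4πd²) = 4.47×10^26/(4π·(1.49×10^12)²) = 16.09 W m⁻².
Initial: T₁ = [S(1−0.21)/(4σ)]^(1/4) = 86.52 K.
Final:   T₂ = [S(1−0.33)/(4σ)]^(1/4) = 83.03 K.
Change: 83.03 − 86.52 = -3.491 K.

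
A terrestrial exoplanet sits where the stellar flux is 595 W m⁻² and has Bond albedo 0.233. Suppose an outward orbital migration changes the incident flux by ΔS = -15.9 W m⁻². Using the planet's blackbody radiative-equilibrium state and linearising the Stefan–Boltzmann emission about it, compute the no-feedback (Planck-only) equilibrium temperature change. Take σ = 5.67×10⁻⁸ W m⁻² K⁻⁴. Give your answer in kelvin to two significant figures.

-1.4 kelvin

The baseline emission temperature is T_e = 211.8 K.
ΔF = Δ[S(1−α)]/4 = (1−0.233)·-15.9/4 = -3.049 W m⁻².
Linearising σT⁴ gives d(σT⁴)/dT = 4σT_e³ = 2.155 W m⁻² per K.
So ΔT₀ = -3.049/2.155 = -1.41 K.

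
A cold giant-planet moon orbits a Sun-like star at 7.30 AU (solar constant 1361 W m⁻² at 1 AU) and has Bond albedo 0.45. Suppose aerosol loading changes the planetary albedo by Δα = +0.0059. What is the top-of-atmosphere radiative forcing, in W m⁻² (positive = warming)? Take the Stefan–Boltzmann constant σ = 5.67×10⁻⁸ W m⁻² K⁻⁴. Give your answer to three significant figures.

-0.0377 W m⁻²

Irradiance scales as 1/d², so S = 1361 W m⁻² × (1/7.30)² = 25.54 W m⁻².
ΔF = −(S/4)Δα = −(25.54/4)×(+0.0059) = -0.03767 W m⁻².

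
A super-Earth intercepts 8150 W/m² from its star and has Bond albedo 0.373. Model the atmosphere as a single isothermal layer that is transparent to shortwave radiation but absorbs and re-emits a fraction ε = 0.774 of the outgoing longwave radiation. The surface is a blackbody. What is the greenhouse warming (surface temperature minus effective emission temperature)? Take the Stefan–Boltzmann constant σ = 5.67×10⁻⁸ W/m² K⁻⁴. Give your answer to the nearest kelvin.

50 K

Effective emission temperature (TOA balance): σT_e⁴ = S(1−α)/4 = 1278 W/m² → T_e = 387.4 K.
The surface balance (absorbed SW + ε·downward IR = σT_s⁴) with T_a⁴ = T_s⁴/2 reduces to T_s = T_e·[2/(2−ε)]^¼ = 437.9 K.
The atmosphere warms the surface by 50.42 K.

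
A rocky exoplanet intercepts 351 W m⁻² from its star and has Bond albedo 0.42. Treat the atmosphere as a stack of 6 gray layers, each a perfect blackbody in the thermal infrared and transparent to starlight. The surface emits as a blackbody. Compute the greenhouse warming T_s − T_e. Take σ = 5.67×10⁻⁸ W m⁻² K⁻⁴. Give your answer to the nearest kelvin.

OLR = S(1−α)/4 = 50.90 W m⁻²; the top layer radiates at T_e = 173.1 K.
Surface: T_s = (7)^¼·T_e = 281.5 K.
Warming: T_s − T_e = 108.5 K.

108 K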